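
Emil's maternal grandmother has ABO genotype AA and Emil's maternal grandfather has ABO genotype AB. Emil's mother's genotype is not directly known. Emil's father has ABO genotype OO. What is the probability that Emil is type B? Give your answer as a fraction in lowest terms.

1/4

Emil's mother's ABO genotype from AA × AB: 1/2 AA, 1/2 AB.
Crossing each possibility with the father OO and summing P(type B): 1/2·0 + 1/2·1/2 = 1/4.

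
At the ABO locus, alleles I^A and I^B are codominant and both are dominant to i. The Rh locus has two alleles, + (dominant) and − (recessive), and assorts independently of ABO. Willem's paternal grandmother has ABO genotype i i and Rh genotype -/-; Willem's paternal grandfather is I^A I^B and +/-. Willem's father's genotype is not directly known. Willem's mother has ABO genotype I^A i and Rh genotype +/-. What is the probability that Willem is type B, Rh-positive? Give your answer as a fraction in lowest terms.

Willem's father's ABO genotype from i i × I^A I^B: 1/2 I^A i, 1/2 I^B i.
Crossing each possibility with the mother I^A i and summing P(type B): 1/2·0 + 1/2·1/4 = 1/8.
Similarly for Rh via the father's Rh distribution: P(Rh+) = 5/8.
Independent loci: 1/8 × 5/8 = 5/64.

5/64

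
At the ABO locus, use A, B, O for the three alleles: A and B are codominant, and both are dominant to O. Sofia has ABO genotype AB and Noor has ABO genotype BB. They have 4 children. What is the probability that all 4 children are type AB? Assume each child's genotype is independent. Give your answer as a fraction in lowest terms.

1/16

ABO cross AB × BB → 1/2 B, 1/2 AB.
So P(type AB) = 1/2 per child.
All 4 independent: (1/2)^4 = 1/16.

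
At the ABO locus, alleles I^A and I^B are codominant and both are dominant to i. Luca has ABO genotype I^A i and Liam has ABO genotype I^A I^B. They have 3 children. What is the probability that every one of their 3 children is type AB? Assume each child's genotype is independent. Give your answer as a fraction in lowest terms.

1/64

ABO cross I^A i × I^A I^B → 1/2 A, 1/4 B, 1/4 AB.
So P(type AB) = 1/4 per child.
All 3 independent: (1/4)^3 = 1/64.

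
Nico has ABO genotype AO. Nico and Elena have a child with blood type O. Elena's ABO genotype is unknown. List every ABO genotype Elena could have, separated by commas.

AO, BO, OO

For each candidate genotype of Elena, check whether crossing it with AO can produce every observed child phenotype.
  AA → possible child types {A} ✗
  AB → possible child types {A, B, AB} ✗
  AO → possible child types {O, A} ✓
  BB → possible child types {B, AB} ✗
  BO → possible child types {O, A, B, AB} ✓
  OO → possible child types {O, A} ✓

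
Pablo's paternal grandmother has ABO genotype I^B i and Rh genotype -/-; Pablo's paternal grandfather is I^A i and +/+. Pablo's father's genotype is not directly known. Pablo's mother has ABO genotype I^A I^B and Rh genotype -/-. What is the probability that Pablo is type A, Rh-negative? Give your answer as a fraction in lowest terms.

3/16

Pablo's father's ABO genotype from I^B i × I^A i: 1/4 I^A I^B, 1/4 I^A i, 1/4 I^B i, 1/4 i i.
Crossing each possibility with the mother I^A I^B and summing P(type A): 1/4·1/4 + 1/4·1/2 + 1/4·1/4 + 1/4·1/2 = 3/8.
Similarly for Rh via the father's Rh distribution: P(Rh-) = 1/2.
Independent loci: 3/8 × 1/2 = 3/16.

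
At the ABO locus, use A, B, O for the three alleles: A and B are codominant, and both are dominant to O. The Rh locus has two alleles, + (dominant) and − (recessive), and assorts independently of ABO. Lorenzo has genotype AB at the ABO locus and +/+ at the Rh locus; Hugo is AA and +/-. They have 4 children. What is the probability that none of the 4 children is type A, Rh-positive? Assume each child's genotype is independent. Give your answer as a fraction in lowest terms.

1/16

ABO cross AB × AA → 1/2 A, 1/2 AB.
Rh cross +/+ × +/- → 1 Rh+; so P(type A, Rh-positive) = 1/2 × 1 = 1/2 per child.
P(not type A, Rh-positive) = 1/2 for one child; (1/2)^4 = 1/16.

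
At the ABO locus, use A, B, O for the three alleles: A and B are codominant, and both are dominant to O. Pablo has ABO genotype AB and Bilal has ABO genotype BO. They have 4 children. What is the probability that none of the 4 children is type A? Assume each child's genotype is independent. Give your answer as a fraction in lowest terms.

81/256

ABO cross AB × BO → 1/4 A, 1/2 B, 1/4 AB.
So P(type A) = 1/4 per child.
P(not type A) = 3/4 for one child; (3/4)^4 = 81/256.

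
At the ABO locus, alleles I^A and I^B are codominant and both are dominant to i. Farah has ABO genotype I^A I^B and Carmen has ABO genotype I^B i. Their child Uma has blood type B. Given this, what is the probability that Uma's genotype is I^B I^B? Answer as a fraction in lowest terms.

Cross I^A I^B × I^B i → 1/4 I^A I^B, 1/4 I^A i, 1/4 I^B I^B, 1/4 I^B i.
Type-B genotypes among offspring: I^B I^B (1/4), I^B i (1/4); total 1/2.
P(I^B I^B | type B) = (1/4) / (1/2) = 1/2.

1/2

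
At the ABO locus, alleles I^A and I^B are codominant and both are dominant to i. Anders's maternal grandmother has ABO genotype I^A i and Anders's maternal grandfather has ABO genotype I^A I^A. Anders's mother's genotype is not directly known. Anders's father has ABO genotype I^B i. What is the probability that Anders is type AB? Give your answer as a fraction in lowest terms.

Anders's mother's ABO genotype from I^A i × I^A I^A: 1/2 I^A I^A, 1/2 I^A i.
Crossing each possibility with the father I^B i and summing P(type AB): 1/2·1/2 + 1/2·1/4 = 3/8.

3/8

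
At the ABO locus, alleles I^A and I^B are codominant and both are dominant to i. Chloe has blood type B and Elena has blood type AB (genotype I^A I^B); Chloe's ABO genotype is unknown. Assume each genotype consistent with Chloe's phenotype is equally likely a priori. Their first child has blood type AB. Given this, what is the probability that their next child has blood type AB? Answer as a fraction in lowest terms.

Possible genotypes: Chloe ∈ {I^B I^B, I^B i}; Elena ∈ {I^A I^B}.
Weight each parental genotype pair by prior × P(type-AB child):
  I^B I^B × I^A I^B: posterior weight 2/3; P(next child type AB) = 1/2.
  I^B i × I^A I^B: posterior weight 1/3; P(next child type AB) = 1/4.
Weighted sum = 5/12.

5/12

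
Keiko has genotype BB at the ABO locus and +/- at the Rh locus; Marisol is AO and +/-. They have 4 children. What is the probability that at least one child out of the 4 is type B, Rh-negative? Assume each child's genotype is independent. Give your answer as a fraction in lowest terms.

ABO cross BB × AO → 1/2 B, 1/2 AB.
Rh cross +/- × +/- → 3/4 Rh+, 1/4 Rh-; so P(type B, Rh-negative) = 1/2 × 1/4 = 1/8 per child.
P(none) = (7/8)^4 = 2401/4096; P(at least one) = 1 − 2401/4096 = 1695/4096.

1695/4096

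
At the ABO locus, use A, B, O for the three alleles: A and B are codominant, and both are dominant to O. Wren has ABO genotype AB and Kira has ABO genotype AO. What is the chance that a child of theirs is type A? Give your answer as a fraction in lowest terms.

1/2

ABO cross AB × AO → offspring phenotypes: 1/2 A, 1/4 B, 1/4 AB.
So P(type A) = 1/2.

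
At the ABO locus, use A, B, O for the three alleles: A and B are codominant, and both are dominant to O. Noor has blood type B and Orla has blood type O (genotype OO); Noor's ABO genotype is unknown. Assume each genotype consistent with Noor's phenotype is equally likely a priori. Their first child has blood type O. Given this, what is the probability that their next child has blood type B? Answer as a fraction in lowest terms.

1/2

Possible genotypes: Noor ∈ {BB, BO}; Orla ∈ {OO}.
Weight each parental genotype pair by prior × P(type-O child):
  BO × OO: posterior weight 1; P(next child type B) = 1/2.
Weighted sum = 1/2.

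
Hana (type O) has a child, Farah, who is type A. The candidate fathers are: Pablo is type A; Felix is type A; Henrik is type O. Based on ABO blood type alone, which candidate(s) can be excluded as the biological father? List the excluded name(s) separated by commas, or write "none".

Henrik

A candidate is excluded only if no genotype consistent with his phenotype could produce a type A child with a type O mother.
Henrik (type O): no genotype consistent with that phenotype can produce a type-A child with a type-O mother.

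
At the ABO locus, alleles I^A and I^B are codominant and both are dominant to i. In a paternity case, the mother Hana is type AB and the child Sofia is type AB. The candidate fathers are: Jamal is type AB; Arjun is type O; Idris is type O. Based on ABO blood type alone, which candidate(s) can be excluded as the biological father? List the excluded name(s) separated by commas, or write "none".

Arjun, Idris

A candidate is excluded only if no genotype consistent with his phenotype could produce a type AB child with a type AB mother.
Arjun (type O): no genotype consistent with that phenotype can produce a type-AB child with a type-AB mother.
Idris (type O): no genotype consistent with that phenotype can produce a type-AB child with a type-AB mother.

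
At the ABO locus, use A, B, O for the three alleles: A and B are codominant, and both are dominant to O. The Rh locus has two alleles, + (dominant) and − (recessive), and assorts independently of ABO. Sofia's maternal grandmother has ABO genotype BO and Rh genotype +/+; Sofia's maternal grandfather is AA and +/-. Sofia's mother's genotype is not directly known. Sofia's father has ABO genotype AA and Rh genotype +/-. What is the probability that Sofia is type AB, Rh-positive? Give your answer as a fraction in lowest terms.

7/32

Sofia's mother's ABO genotype from BO × AA: 1/2 AB, 1/2 AO.
Crossing each possibility with the father AA and summing P(type AB): 1/2·1/2 + 1/2·0 = 1/4.
Similarly for Rh via the mother's Rh distribution: P(Rh+) = 7/8.
Independent loci: 1/4 × 7/8 = 7/32.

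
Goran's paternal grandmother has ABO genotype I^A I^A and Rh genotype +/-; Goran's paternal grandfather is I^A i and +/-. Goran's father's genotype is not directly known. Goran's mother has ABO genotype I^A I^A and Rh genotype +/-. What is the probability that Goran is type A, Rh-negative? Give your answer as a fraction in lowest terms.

Goran's father's ABO genotype from I^A I^A × I^A i: 1/2 I^A I^A, 1/2 I^A i.
Crossing each possibility with the mother I^A I^A and summing P(type A): 1/2·1 + 1/2·1 = 1.
Similarly for Rh via the father's Rh distribution: P(Rh-) = 1/4.
Independent loci: 1 × 1/4 = 1/4.

1/4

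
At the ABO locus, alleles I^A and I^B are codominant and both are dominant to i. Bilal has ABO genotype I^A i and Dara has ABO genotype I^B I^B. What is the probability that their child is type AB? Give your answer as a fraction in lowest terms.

1/2

ABO cross I^A i × I^B I^B → offspring phenotypes: 1/2 B, 1/2 AB.
So P(type AB) = 1/2.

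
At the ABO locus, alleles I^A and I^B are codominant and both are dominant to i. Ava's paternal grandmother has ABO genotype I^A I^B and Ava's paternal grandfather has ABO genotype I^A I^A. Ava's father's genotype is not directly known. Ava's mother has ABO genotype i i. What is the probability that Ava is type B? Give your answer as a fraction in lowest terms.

Ava's father's ABO genotype from I^A I^B × I^A I^A: 1/2 I^A I^A, 1/2 I^A I^B.
Crossing each possibility with the mother i i and summing P(type B): 1/2·0 + 1/2·1/2 = 1/4.

1/4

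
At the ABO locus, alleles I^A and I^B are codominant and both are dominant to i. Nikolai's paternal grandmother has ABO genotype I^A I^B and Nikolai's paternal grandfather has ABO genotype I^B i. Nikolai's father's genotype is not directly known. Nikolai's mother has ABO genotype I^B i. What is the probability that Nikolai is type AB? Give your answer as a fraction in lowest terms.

1/8

Nikolai's father's ABO genotype from I^A I^B × I^B i: 1/4 I^A I^B, 1/4 I^A i, 1/4 I^B I^B, 1/4 I^B i.
Crossing each possibility with the mother I^B i and summing P(type AB): 1/4·1/4 + 1/4·1/4 + 1/4·0 + 1/4·0 = 1/8.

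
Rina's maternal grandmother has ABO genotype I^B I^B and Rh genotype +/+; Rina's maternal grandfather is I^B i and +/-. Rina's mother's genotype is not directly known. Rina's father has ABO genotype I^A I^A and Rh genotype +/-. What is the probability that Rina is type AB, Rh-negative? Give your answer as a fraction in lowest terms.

Rina's mother's ABO genotype from I^B I^B × I^B i: 1/2 I^B I^B, 1/2 I^B i.
Crossing each possibility with the father I^A I^A and summing P(type AB): 1/2·1 + 1/2·1/2 = 3/4.
Similarly for Rh via the mother's Rh distribution: P(Rh-) = 1/8.
Independent loci: 3/4 × 1/8 = 3/32.

3/32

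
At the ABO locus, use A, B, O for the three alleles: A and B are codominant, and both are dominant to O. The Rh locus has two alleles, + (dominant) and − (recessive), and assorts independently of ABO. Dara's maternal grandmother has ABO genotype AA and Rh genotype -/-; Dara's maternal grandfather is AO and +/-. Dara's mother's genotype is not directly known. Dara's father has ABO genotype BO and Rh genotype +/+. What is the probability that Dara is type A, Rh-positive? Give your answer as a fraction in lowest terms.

3/8

Dara's mother's ABO genotype from AA × AO: 1/2 AA, 1/2 AO.
Crossing each possibility with the father BO and summing P(type A): 1/2·1/2 + 1/2·1/4 = 3/8.
Similarly for Rh via the mother's Rh distribution: P(Rh+) = 1.
Independent loci: 3/8 × 1 = 3/8.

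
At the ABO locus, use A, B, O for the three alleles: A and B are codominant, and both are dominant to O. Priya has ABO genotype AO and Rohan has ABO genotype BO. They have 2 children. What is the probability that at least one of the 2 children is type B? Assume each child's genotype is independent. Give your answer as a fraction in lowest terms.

ABO cross AO × BO → 1/4 O, 1/4 A, 1/4 B, 1/4 AB.
So P(type B) = 1/4 per child.
P(none) = (3/4)^2 = 9/16; P(at least one) = 1 − 9/16 = 7/16.

7/16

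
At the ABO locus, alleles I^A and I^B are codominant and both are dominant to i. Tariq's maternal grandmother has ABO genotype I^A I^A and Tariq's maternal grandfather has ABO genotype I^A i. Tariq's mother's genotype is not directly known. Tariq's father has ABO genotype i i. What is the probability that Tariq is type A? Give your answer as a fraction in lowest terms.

3/4

Tariq's mother's ABO genotype from I^A I^A × I^A i: 1/2 I^A I^A, 1/2 I^A i.
Crossing each possibility with the father i i and summing P(type A): 1/2·1 + 1/2·1/2 = 3/4.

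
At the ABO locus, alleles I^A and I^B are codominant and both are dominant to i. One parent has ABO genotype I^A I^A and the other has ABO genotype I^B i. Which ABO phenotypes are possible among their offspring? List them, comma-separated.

A, AB

Gametes from I^A I^A × I^B i give offspring ABO genotypes I^A I^B, I^A i, i.e. phenotypes A, AB.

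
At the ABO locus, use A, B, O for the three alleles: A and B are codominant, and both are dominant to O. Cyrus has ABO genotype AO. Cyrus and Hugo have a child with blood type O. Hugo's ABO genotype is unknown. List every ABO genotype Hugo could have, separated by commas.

AO, BO, OO

For each candidate genotype of Hugo, check whether crossing it with AO can produce every observed child phenotype.
  AA → possible child types {A} ✗
  AB → possible child types {A, B, AB} ✗
  AO → possible child types {O, A} ✓
  BB → possible child types {B, AB} ✗
  BO → possible child types {O, A, B, AB} ✓
  OO → possible child types {O, A} ✓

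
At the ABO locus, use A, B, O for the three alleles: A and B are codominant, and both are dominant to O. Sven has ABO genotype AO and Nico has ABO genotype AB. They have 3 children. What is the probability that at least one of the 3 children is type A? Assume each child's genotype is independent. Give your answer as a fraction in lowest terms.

7/8

ABO cross AO × AB → 1/2 A, 1/4 B, 1/4 AB.
So P(type A) = 1/2 per child.
P(none) = (1/2)^3 = 1/8; P(at least one) = 1 − 1/8 = 7/8.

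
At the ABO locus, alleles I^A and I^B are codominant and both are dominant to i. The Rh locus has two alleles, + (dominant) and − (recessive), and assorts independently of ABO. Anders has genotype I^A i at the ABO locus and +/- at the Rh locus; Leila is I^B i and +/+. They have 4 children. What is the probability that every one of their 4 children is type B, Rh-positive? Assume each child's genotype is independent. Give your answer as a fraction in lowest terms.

ABO cross I^A i × I^B i → 1/4 O, 1/4 A, 1/4 B, 1/4 AB.
Rh cross +/- × +/+ → 1 Rh+; so P(type B, Rh-positive) = 1/4 × 1 = 1/4 per child.
All 4 independent: (1/4)^4 = 1/256.

1/256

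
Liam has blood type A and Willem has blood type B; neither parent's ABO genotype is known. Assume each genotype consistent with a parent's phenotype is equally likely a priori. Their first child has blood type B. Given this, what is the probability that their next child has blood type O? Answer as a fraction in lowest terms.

Possible genotypes: Liam ∈ {I^A I^A, I^A i}; Willem ∈ {I^B I^B, I^B i}.
Weight each parental genotype pair by prior × P(type-B child):
  I^A i × I^B I^B: posterior weight 2/3; P(next child type O) = 0.
  I^A i × I^B i: posterior weight 1/3; P(next child type O) = 1/4.
Weighted sum = 1/12.

1/12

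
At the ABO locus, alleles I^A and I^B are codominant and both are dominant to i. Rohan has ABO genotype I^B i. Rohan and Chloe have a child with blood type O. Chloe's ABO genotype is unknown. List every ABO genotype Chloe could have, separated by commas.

I^A i, I^B i, i i

For each candidate genotype of Chloe, check whether crossing it with I^B i can produce every observed child phenotype.
  I^A I^A → possible child types {A, AB} ✗
  I^A I^B → possible child types {A, B, AB} ✗
  I^A i → possible child types {O, A, B, AB} ✓
  I^B I^B → possible child types {B} ✗
  I^B i → possible child types {O, B} ✓
  i i → possible child types {O, B} ✓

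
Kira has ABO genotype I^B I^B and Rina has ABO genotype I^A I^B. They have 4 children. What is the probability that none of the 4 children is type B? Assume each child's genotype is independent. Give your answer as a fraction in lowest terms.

1/16

ABO cross I^B I^B × I^A I^B → 1/2 B, 1/2 AB.
So P(type B) = 1/2 per child.
P(not type B) = 1/2 for one child; (1/2)^4 = 1/16.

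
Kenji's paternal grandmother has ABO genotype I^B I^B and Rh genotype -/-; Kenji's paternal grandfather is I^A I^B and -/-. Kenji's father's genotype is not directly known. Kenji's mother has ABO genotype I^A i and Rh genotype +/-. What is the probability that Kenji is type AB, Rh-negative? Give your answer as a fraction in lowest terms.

3/16

Kenji's father's ABO genotype from I^B I^B × I^A I^B: 1/2 I^A I^B, 1/2 I^B I^B.
Crossing each possibility with the mother I^A i and summing P(type AB): 1/2·1/4 + 1/2·1/2 = 3/8.
Similarly for Rh via the father's Rh distribution: P(Rh-) = 1/2.
Independent loci: 3/8 × 1/2 = 3/16.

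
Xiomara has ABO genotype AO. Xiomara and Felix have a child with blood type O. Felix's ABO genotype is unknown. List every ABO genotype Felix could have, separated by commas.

For each candidate genotype of Felix, check whether crossing it with AO can produce every observed child phenotype.
  AA → possible child types {A} ✗
  AB → possible child types {A, B, AB} ✗
  AO → possible child types {O, A} ✓
  BB → possible child types {B, AB} ✗
  BO → possible child types {O, A, B, AB} ✓
  OO → possible child types {O, A} ✓

AO, BO, OO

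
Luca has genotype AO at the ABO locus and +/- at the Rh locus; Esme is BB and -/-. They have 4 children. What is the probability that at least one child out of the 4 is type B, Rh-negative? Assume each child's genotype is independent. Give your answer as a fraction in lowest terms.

ABO cross AO × BB → 1/2 B, 1/2 AB.
Rh cross +/- × -/- → 1/2 Rh+, 1/2 Rh-; so P(type B, Rh-negative) = 1/2 × 1/2 = 1/4 per child.
P(none) = (3/4)^4 = 81/256; P(at least one) = 1 − 81/256 = 175/256.

175/256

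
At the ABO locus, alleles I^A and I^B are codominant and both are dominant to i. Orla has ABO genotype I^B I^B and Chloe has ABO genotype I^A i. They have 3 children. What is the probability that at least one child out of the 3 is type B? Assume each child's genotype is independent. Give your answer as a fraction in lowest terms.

7/8

ABO cross I^B I^B × I^A i → 1/2 B, 1/2 AB.
So P(type B) = 1/2 per child.
P(none) = (1/2)^3 = 1/8; P(at least one) = 1 − 1/8 = 7/8.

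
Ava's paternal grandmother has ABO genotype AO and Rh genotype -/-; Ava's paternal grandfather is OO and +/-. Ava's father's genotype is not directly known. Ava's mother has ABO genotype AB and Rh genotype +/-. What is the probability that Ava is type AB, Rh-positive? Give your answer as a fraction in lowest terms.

Ava's father's ABO genotype from AO × OO: 1/2 AO, 1/2 OO.
Crossing each possibility with the mother AB and summing P(type AB): 1/2·1/4 + 1/2·0 = 1/8.
Similarly for Rh via the father's Rh distribution: P(Rh+) = 5/8.
Independent loci: 1/8 × 5/8 = 5/64.

5/64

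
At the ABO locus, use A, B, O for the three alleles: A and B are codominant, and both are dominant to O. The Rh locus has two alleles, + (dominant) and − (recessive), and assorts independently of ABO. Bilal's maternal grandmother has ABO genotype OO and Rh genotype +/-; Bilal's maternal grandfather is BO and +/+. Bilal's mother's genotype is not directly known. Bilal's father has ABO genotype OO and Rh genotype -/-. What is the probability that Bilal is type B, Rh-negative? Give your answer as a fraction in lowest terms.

1/16

Bilal's mother's ABO genotype from OO × BO: 1/2 BO, 1/2 OO.
Crossing each possibility with the father OO and summing P(type B): 1/2·1/2 + 1/2·0 = 1/4.
Similarly for Rh via the mother's Rh distribution: P(Rh-) = 1/4.
Independent loci: 1/4 × 1/4 = 1/16.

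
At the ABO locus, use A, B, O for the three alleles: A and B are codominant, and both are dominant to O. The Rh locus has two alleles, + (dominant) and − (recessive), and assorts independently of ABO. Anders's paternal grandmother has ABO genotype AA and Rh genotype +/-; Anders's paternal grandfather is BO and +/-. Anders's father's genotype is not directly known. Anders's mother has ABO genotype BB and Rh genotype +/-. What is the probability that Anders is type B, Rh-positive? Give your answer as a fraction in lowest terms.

Anders's father's ABO genotype from AA × BO: 1/2 AB, 1/2 AO.
Crossing each possibility with the mother BB and summing P(type B): 1/2·1/2 + 1/2·1/2 = 1/2.
Similarly for Rh via the father's Rh distribution: P(Rh+) = 3/4.
Independent loci: 1/2 × 3/4 = 3/8.

3/8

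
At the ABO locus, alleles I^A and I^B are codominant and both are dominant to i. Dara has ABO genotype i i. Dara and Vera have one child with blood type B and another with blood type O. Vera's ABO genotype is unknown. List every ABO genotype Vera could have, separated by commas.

For each candidate genotype of Vera, check whether crossing it with i i can produce every observed child phenotype.
  I^A I^A → possible child types {A} ✗
  I^A I^B → possible child types {A, B} ✗
  I^A i → possible child types {O, A} ✗
  I^B I^B → possible child types {B} ✗
  I^B i → possible child types {O, B} ✓
  i i → possible child types {O} ✗

I^B i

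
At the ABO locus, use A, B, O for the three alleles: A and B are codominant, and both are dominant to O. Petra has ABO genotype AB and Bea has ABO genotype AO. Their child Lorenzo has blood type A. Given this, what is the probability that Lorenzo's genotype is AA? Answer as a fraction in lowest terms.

1/2

Cross AB × AO → 1/4 AA, 1/4 AB, 1/4 AO, 1/4 BO.
Type-A genotypes among offspring: AA (1/4), AO (1/4); total 1/2.
P(AA | type A) = (1/4) / (1/2) = 1/2.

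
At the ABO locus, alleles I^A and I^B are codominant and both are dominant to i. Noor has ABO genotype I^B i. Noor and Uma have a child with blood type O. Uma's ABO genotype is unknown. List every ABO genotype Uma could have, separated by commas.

For each candidate genotype of Uma, check whether crossing it with I^B i can produce every observed child phenotype.
  I^A I^A → possible child types {A, AB} ✗
  I^A I^B → possible child types {A, B, AB} ✗
  I^A i → possible child types {O, A, B, AB} ✓
  I^B I^B → possible child types {B} ✗
  I^B i → possible child types {O, B} ✓
  i i → possible child types {O, B} ✓

I^A i, I^B i, i i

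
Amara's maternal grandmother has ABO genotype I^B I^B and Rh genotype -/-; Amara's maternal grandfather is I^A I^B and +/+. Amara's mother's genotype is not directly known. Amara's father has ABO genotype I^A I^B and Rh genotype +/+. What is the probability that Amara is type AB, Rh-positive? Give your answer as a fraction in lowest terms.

1/2

Amara's mother's ABO genotype from I^B I^B × I^A I^B: 1/2 I^A I^B, 1/2 I^B I^B.
Crossing each possibility with the father I^A I^B and summing P(type AB): 1/2·1/2 + 1/2·1/2 = 1/2.
Similarly for Rh via the mother's Rh distribution: P(Rh+) = 1.
Independent loci: 1/2 × 1 = 1/2.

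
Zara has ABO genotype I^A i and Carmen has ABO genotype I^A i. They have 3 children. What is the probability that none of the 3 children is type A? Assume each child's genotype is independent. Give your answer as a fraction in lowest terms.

ABO cross I^A i × I^A i → 1/4 O, 3/4 A.
So P(type A) = 3/4 per child.
P(not type A) = 1/4 for one child; (1/4)^3 = 1/64.

1/64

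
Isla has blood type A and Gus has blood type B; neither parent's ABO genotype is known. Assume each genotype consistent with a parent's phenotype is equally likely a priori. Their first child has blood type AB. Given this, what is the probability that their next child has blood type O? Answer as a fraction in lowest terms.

1/36

Possible genotypes: Isla ∈ {I^A I^A, I^A i}; Gus ∈ {I^B I^B, I^B i}.
Weight each parental genotype pair by prior × P(type-AB child):
  I^A I^A × I^B I^B: posterior weight 4/9; P(next child type O) = 0.
  I^A I^A × I^B i: posterior weight 2/9; P(next child type O) = 0.
  I^A i × I^B I^B: posterior weight 2/9; P(next child type O) = 0.
  I^A i × I^B i: posterior weight 1/9; P(next child type O) = 1/4.
Weighted sum = 1/36.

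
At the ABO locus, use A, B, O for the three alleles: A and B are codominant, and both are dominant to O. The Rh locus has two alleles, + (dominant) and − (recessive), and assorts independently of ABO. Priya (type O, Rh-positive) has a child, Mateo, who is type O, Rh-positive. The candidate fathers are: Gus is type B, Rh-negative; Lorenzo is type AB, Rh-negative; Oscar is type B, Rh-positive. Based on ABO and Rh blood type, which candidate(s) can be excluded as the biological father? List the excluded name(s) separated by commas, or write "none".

A candidate is excluded only if no genotype consistent with his phenotype could produce a type O, Rh-positive child with a type O, Rh-positive mother.
Lorenzo (type AB, Rh-): no genotype consistent with that phenotype can produce a type-O Rh+ child with a type-O mother.

Lorenzo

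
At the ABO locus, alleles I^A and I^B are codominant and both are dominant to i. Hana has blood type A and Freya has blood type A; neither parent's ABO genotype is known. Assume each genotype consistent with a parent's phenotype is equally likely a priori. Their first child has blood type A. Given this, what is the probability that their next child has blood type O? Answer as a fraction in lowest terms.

Possible genotypes: Hana ∈ {I^A I^A, I^A i}; Freya ∈ {I^A I^A, I^A i}.
Weight each parental genotype pair by prior × P(type-A child):
  I^A I^A × I^A I^A: posterior weight 4/15; P(next child type O) = 0.
  I^A I^A × I^A i: posterior weight 4/15; P(next child type O) = 0.
  I^A i × I^A I^A: posterior weight 4/15; P(next child type O) = 0.
  I^A i × I^A i: posterior weight 1/5; P(next child type O) = 1/4.
Weighted sum = 1/20.

1/20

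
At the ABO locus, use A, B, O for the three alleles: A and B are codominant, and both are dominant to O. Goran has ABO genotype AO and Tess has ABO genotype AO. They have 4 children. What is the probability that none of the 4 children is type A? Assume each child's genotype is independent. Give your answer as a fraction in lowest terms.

1/256

ABO cross AO × AO → 1/4 O, 3/4 A.
So P(type A) = 3/4 per child.
P(not type A) = 1/4 for one child; (1/4)^4 = 1/256.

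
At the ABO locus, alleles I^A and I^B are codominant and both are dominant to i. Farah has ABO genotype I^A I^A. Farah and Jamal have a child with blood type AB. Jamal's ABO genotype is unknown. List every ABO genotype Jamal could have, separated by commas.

For each candidate genotype of Jamal, check whether crossing it with I^A I^A can produce every observed child phenotype.
  I^A I^A → possible child types {A} ✗
  I^A I^B → possible child types {A, AB} ✓
  I^A i → possible child types {A} ✗
  I^B I^B → possible child types {AB} ✓
  I^B i → possible child types {A, AB} ✓
  i i → possible child types {A} ✗

I^A I^B, I^B I^B, I^B i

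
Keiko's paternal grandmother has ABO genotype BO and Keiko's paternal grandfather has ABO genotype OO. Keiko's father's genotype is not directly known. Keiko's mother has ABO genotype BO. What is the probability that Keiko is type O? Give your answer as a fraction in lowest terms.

Keiko's father's ABO genotype from BO × OO: 1/2 BO, 1/2 OO.
Crossing each possibility with the mother BO and summing P(type O): 1/2·1/4 + 1/2·1/2 = 3/8.

3/8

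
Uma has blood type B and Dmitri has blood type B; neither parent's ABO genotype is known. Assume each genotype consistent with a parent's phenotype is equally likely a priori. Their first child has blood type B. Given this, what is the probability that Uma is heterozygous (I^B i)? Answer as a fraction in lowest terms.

Possible genotypes: Uma ∈ {I^B I^B, I^B i}; Dmitri ∈ {I^B I^B, I^B i}.
Weight each parental genotype pair by prior × P(type-B child):
  I^B I^B × I^B I^B: posterior weight 4/15.
  I^B I^B × I^B i: posterior weight 4/15.
  I^B i × I^B I^B: posterior weight 4/15.
  I^B i × I^B i: posterior weight 1/5.
Sum the posterior weight over pairs where Uma is I^B i: 7/15.

7/15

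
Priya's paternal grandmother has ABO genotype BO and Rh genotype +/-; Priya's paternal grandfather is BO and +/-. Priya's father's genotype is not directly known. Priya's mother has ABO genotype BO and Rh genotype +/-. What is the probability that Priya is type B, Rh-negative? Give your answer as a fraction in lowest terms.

3/16

Priya's father's ABO genotype from BO × BO: 1/4 BB, 1/2 BO, 1/4 OO.
Crossing each possibility with the mother BO and summing P(type B): 1/4·1 + 1/2·3/4 + 1/4·1/2 = 3/4.
Similarly for Rh via the father's Rh distribution: P(Rh-) = 1/4.
Independent loci: 3/4 × 1/4 = 3/16.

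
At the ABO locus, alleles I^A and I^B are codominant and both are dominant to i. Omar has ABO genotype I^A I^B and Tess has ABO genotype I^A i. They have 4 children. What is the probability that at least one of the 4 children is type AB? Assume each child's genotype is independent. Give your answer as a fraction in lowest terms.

ABO cross I^A I^B × I^A i → 1/2 A, 1/4 B, 1/4 AB.
So P(type AB) = 1/4 per child.
P(none) = (3/4)^4 = 81/256; P(at least one) = 1 − 81/256 = 175/256.

175/256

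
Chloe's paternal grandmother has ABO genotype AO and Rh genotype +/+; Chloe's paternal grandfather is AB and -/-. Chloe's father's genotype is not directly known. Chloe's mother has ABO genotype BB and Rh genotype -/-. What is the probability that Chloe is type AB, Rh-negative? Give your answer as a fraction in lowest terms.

Chloe's father's ABO genotype from AO × AB: 1/4 AA, 1/4 AB, 1/4 AO, 1/4 BO.
Crossing each possibility with the mother BB and summing P(type AB): 1/4·1 + 1/4·1/2 + 1/4·1/2 + 1/4·0 = 1/2.
Similarly for Rh via the father's Rh distribution: P(Rh-) = 1/2.
Independent loci: 1/2 × 1/2 = 1/4.

1/4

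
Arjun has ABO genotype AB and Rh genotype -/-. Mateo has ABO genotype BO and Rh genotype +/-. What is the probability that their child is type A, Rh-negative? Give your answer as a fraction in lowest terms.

1/8

ABO cross AB × BO → offspring phenotypes: 1/4 A, 1/2 B, 1/4 AB.
Rh cross -/- × +/- → 1/2 Rh+, 1/2 Rh-.
Independent loci: P(type A, Rh-negative) = 1/4 × 1/2 = 1/8.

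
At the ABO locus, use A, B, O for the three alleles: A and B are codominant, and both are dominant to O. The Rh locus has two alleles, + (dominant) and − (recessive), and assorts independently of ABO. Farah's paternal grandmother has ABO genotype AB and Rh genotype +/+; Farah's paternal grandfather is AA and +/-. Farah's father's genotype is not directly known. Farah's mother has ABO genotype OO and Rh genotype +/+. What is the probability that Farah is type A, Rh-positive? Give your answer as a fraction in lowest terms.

3/4

Farah's father's ABO genotype from AB × AA: 1/2 AA, 1/2 AB.
Crossing each possibility with the mother OO and summing P(type A): 1/2·1 + 1/2·1/2 = 3/4.
Similarly for Rh via the father's Rh distribution: P(Rh+) = 1.
Independent loci: 3/4 × 1 = 3/4.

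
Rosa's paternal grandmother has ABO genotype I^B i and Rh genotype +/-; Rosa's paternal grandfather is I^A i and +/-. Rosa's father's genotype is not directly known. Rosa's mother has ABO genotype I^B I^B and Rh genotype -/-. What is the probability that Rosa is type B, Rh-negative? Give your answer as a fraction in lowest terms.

3/8

Rosa's father's ABO genotype from I^B i × I^A i: 1/4 I^A I^B, 1/4 I^A i, 1/4 I^B i, 1/4 i i.
Crossing each possibility with the mother I^B I^B and summing P(type B): 1/4·1/2 + 1/4·1/2 + 1/4·1 + 1/4·1 = 3/4.
Similarly for Rh via the father's Rh distribution: P(Rh-) = 1/2.
Independent loci: 3/4 × 1/2 = 3/8.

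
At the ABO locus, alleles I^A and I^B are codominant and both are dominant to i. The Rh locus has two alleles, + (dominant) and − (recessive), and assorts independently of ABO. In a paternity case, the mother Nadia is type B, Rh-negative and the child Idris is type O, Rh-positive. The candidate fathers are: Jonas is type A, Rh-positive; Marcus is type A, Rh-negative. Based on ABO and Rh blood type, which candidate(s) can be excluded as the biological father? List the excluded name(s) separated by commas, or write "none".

A candidate is excluded only if no genotype consistent with his phenotype could produce a type O, Rh-positive child with a type B, Rh-negative mother.
Marcus (type A, Rh-): no genotype consistent with that phenotype can produce a type-O Rh+ child with a type-B mother.

Marcus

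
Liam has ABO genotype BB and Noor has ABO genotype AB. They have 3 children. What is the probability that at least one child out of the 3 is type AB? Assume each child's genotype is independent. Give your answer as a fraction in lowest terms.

7/8

ABO cross BB × AB → 1/2 B, 1/2 AB.
So P(type AB) = 1/2 per child.
P(none) = (1/2)^3 = 1/8; P(at least one) = 1 − 1/8 = 7/8.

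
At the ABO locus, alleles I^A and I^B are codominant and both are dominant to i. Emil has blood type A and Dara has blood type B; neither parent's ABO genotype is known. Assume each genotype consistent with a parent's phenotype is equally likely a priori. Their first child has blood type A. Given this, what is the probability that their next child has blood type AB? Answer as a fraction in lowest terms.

Possible genotypes: Emil ∈ {I^A I^A, I^A i}; Dara ∈ {I^B I^B, I^B i}.
Weight each parental genotype pair by prior × P(type-A child):
  I^A I^A × I^B i: posterior weight 2/3; P(next child type AB) = 1/2.
  I^A i × I^B i: posterior weight 1/3; P(next child type AB) = 1/4.
Weighted sum = 5/12.

5/12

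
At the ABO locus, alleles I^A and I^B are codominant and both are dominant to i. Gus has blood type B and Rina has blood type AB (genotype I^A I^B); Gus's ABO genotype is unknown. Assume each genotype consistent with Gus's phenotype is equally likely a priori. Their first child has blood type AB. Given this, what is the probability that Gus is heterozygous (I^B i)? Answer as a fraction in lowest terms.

1/3

Possible genotypes: Gus ∈ {I^B I^B, I^B i}; Rina ∈ {I^A I^B}.
Weight each parental genotype pair by prior × P(type-AB child):
  I^B I^B × I^A I^B: posterior weight 2/3.
  I^B i × I^A I^B: posterior weight 1/3.
Sum the posterior weight over pairs where Gus is I^B i: 1/3.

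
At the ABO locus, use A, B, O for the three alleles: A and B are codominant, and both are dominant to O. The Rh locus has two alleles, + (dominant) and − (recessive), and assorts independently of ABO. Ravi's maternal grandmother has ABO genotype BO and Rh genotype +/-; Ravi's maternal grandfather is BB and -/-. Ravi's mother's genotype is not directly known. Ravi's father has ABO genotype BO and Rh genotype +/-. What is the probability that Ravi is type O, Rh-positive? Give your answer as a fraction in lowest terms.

Ravi's mother's ABO genotype from BO × BB: 1/2 BB, 1/2 BO.
Crossing each possibility with the father BO and summing P(type O): 1/2·0 + 1/2·1/4 = 1/8.
Similarly for Rh via the mother's Rh distribution: P(Rh+) = 5/8.
Independent loci: 1/8 × 5/8 = 5/64.

5/64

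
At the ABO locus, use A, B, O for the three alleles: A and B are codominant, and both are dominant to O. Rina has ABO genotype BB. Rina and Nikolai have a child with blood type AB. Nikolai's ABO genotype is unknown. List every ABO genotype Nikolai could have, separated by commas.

For each candidate genotype of Nikolai, check whether crossing it with BB can produce every observed child phenotype.
  AA → possible child types {AB} ✓
  AB → possible child types {B, AB} ✓
  AO → possible child types {B, AB} ✓
  BB → possible child types {B} ✗
  BO → possible child types {B} ✗
  OO → possible child types {B} ✗

AA, AB, AO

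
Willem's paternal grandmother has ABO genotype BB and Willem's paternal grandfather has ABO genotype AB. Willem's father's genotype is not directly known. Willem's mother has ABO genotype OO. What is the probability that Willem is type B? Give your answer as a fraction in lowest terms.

3/4

Willem's father's ABO genotype from BB × AB: 1/2 AB, 1/2 BB.
Crossing each possibility with the mother OO and summing P(type B): 1/2·1/2 + 1/2·1 = 3/4.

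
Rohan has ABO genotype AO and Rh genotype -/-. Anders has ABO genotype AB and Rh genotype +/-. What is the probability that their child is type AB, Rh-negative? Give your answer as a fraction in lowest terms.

1/8

ABO cross AO × AB → offspring phenotypes: 1/2 A, 1/4 B, 1/4 AB.
Rh cross -/- × +/- → 1/2 Rh+, 1/2 Rh-.
Independent loci: P(type AB, Rh-negative) = 1/4 × 1/2 = 1/8.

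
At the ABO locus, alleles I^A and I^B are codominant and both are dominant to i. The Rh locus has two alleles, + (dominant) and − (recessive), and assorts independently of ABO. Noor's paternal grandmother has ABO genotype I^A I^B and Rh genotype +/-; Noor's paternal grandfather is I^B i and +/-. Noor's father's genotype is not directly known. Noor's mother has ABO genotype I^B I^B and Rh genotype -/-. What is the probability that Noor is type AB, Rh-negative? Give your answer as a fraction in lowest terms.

1/8

Noor's father's ABO genotype from I^A I^B × I^B i: 1/4 I^A I^B, 1/4 I^A i, 1/4 I^B I^B, 1/4 I^B i.
Crossing each possibility with the mother I^B I^B and summing P(type AB): 1/4·1/2 + 1/4·1/2 + 1/4·0 + 1/4·0 = 1/4.
Similarly for Rh via the father's Rh distribution: P(Rh-) = 1/2.
Independent loci: 1/4 × 1/2 = 1/8.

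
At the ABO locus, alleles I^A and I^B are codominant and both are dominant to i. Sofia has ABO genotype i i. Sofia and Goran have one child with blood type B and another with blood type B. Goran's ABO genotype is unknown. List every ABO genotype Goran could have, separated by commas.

I^A I^B, I^B I^B, I^B i

For each candidate genotype of Goran, check whether crossing it with i i can produce every observed child phenotype.
  I^A I^A → possible child types {A} ✗
  I^A I^B → possible child types {A, B} ✓
  I^A i → possible child types {O, A} ✗
  I^B I^B → possible child types {B} ✓
  I^B i → possible child types {O, B} ✓
  i i → possible child types {O} ✗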